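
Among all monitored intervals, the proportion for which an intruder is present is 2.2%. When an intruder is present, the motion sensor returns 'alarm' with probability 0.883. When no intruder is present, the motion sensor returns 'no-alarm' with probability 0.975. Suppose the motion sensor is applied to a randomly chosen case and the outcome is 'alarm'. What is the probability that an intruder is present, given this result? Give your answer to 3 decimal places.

Let H be the event that an intruder is present. P(H) = 0.022, so P(¬H) = 0.978. With E the 'alarm' result, P(E|H) = 0.883 and P(E|¬H) = 0.025.
P(E) = 0.883·0.022 + 0.025·0.978 = 0.019426 + 0.024450 = 0.043876.
By Bayes' theorem, P(H|E) = 0.019426 / 0.043876 = 0.443.

P(H | E) ≈ 0.443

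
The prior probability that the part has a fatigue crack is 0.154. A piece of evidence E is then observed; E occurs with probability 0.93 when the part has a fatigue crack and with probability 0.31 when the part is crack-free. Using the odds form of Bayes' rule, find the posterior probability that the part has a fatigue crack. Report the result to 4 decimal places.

Posterior probability ≈ 0.3532

Prior odds = 0.154/(1−0.154) = 0.18203. In log-odds, ln(0.18203) = -1.7036.
Add log likelihood ratio: ln(3.0000) = 1.0986.
Posterior log-odds = -0.60495, so posterior odds = exp(-0.60495) = 0.54610. Converting, P(H|E) = 0.54610/1.5461 = 0.3532.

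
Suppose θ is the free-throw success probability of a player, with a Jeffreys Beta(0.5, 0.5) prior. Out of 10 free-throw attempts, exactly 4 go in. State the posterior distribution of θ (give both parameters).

Posterior: Beta(4.5, 6.5)

The binomial likelihood is conjugate to the Beta prior: with 4 successes and 6 failures, the posterior is Beta(0.5+4, 0.5+6) = Beta(4.5, 6.5).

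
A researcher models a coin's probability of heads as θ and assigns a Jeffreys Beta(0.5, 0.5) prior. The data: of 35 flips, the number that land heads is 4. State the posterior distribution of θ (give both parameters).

Observing 4 successes and 31 failures updates Beta(0.5, 0.5) by adding the success and failure counts to the two shape parameters: α = 0.5+4 = 4.5, β = 0.5+31 = 31.5.

Posterior: Beta(4.5, 31.5)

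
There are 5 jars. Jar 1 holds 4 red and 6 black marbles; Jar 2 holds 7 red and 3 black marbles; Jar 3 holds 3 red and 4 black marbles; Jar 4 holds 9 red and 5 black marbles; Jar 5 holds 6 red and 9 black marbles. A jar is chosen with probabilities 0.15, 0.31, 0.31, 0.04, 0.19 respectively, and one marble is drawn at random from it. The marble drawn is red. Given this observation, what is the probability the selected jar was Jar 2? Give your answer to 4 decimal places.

Posterior probability ≈ 0.4242

P(red|Jar 1) = 0.4; P(red|Jar 2) = 0.7; P(red|Jar 3) = 0.4286; P(red|Jar 4) = 0.6429; P(red|Jar 5) = 0.4.
Prior × likelihood for each source: 0.15·0.4=0.06000, 0.31·0.7=0.2170, 0.31·0.4286=0.1329, 0.04·0.6429=0.02571, 0.19·0.4=0.07600. Summing gives P(red) = 0.51157.
P(Jar 2 | red) = 0.2170 / 0.51157 = 0.4242.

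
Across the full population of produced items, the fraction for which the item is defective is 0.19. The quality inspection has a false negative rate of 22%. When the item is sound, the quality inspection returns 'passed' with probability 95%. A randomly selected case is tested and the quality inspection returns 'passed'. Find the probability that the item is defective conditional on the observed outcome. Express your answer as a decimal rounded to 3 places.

P(H | E) ≈ 0.052

Let H be the event that the item is defective. P(H) = 0.19, so P(¬H) = 0.81. With E the 'passed' result, P(E|H) = 0.22 and P(E|¬H) = 0.95.
P(E) = 0.22·0.19 + 0.95·0.81 = 0.041800 + 0.76950 = 0.81130.
By Bayes' theorem, P(H|E) = 0.041800 / 0.81130 = 0.052.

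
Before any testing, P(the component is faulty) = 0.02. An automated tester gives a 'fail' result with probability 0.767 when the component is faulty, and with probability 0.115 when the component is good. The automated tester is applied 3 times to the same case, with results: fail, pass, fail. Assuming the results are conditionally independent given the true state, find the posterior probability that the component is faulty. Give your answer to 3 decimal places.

With H the event that the component is faulty, the joint likelihood of the observed sequence is P(data|H) = 0.767·0.233·0.767 = 0.13707 and P(data|¬H) = 0.115·0.885·0.115 = 0.011704.
Bayes: P(H|data) = 0.02·0.13707 / (0.02·0.13707 + 0.98·0.011704) = 0.0027414/0.014211 = 0.1929.

Posterior P(H) ≈ 0.193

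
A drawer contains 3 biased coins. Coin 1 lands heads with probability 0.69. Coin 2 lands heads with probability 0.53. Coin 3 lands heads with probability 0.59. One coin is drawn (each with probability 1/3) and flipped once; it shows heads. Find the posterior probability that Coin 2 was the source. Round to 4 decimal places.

Posterior probability ≈ 0.2928

Tabulate prior·likelihood by source: [1] prior 0.333333, lik 0.69, product 0.2300; [2] prior 0.333333, lik 0.53, product 0.1767; [3] prior 0.333333, lik 0.59, product 0.1967.
Normalizing constant = 0.60333; the posterior for Coin 2 is its product over the sum, 0.1767/0.60333 = 0.2928.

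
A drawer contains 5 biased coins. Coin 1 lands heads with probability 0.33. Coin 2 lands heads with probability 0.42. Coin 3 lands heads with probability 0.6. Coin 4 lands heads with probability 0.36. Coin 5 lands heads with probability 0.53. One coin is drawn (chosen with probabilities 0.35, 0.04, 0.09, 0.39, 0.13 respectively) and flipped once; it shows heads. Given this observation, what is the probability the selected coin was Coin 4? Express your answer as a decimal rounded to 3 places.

Tabulate prior·likelihood by source: [1] prior 0.35, lik 0.33, product 0.1155; [2] prior 0.04, lik 0.42, product 0.01680; [3] prior 0.09, lik 0.6, product 0.05400; [4] prior 0.39, lik 0.36, product 0.1404; [5] prior 0.13, lik 0.53, product 0.06890.
Normalizing constant = 0.39560; the posterior for Coin 4 is its product over the sum, 0.1404/0.39560 = 0.355.

Posterior probability ≈ 0.355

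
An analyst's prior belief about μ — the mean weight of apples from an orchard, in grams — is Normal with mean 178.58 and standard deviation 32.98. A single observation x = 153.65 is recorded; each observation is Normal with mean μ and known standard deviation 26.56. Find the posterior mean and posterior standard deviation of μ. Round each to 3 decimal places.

Posterior mean ≈ 163.458; posterior SD ≈ 20.686

Prior precision 1/τ₀² = 1/32.98² = 0.00091939; data precision n/σ² = 1/26.56² = 0.00141757.
Posterior precision = 0.00091939 + 0.00141757 = 0.00233696, giving posterior SD = 1/√0.00233696 = 20.686.
Posterior mean = (0.00091939·178.58 + 0.00141757·153.65) / 0.00233696 = 163.458.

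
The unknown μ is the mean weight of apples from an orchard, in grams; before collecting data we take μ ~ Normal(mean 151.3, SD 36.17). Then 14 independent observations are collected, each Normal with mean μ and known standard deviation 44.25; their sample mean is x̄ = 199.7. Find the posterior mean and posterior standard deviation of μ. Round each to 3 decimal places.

Posterior mean ≈ 195.025; posterior SD ≈ 11.241

Prior precision 1/τ₀² = 1/36.17² = 0.00076437; data precision n/σ² = 14/44.25² = 0.00714992.
Posterior precision = 0.00076437 + 0.00714992 = 0.00791429, giving posterior SD = 1/√0.00791429 = 11.241.
Posterior mean = (0.00076437·151.3 + 0.00714992·199.7) / 0.00791429 = 195.025.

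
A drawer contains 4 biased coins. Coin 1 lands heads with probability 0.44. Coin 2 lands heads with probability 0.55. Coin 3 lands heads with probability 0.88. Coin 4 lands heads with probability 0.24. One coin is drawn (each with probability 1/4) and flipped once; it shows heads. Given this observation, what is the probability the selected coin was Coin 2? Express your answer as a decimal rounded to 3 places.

Posterior probability ≈ 0.261

P(heads|C1) = 0.44; P(heads|C2) = 0.55; P(heads|C3) = 0.88; P(heads|C4) = 0.24.
Prior × likelihood for each source: 0.25·0.44=0.1100, 0.25·0.55=0.1375, 0.25·0.88=0.2200, 0.25·0.24=0.06000. Summing gives P(heads) = 0.52750.
P(Coin 2 | heads) = 0.1375 / 0.52750 = 0.261.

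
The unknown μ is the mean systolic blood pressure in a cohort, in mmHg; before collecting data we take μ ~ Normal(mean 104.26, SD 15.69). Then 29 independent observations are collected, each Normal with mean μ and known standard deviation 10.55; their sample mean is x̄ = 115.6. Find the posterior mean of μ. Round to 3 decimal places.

Posterior mean ≈ 115.426

With known σ, the Normal prior is conjugate. Weight on the data is w = (n/σ²)/(n/σ² + 1/τ₀²) = 0.260551/(0.260551+0.00406213) = 0.98465.
Posterior mean = w·x̄ + (1−w)·μ₀ = 0.98465·115.6 + 0.015351·104.26 = 115.426.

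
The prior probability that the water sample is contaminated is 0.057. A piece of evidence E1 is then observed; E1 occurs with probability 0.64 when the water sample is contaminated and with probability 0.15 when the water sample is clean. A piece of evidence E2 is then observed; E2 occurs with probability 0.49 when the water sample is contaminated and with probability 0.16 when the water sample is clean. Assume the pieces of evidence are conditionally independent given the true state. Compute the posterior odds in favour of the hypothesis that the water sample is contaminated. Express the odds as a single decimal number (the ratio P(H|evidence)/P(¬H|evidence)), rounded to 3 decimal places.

Posterior odds ≈ 0.790

Prior odds = 0.057/(1−0.057) = 0.060445. In log-odds, ln(0.060445) = -2.8060.
Add log likelihood ratios: ln(4.2667) + ln(3.0625) = 2.5701.
Posterior log-odds = -0.23595, so posterior odds = exp(-0.23595) = 0.78982.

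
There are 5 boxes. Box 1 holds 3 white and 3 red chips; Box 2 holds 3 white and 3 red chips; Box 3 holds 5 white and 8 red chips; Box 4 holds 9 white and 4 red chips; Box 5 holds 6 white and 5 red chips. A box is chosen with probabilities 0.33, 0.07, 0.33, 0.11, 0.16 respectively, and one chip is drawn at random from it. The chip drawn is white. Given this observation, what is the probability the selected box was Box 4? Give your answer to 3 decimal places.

P(white|Box 1) = 0.5; P(white|Box 2) = 0.5; P(white|Box 3) = 0.3846; P(white|Box 4) = 0.6923; P(white|Box 5) = 0.5455.
Prior × likelihood for each source: 0.33·0.5=0.1650, 0.07·0.5=0.03500, 0.33·0.3846=0.1269, 0.11·0.6923=0.07615, 0.16·0.5455=0.08727. Summing gives P(white) = 0.49035.
P(Box 4 | white) = 0.07615 / 0.49035 = 0.155.

Posterior probability ≈ 0.155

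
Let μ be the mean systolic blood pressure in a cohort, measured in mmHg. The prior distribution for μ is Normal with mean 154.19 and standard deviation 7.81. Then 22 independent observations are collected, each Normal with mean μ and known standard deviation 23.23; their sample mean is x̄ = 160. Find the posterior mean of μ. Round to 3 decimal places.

Posterior mean ≈ 158.334

With known σ, the Normal prior is conjugate. Weight on the data is w = (n/σ²)/(n/σ² + 1/τ₀²) = 0.0407685/(0.0407685+0.0163945) = 0.71320.
Posterior mean = w·x̄ + (1−w)·μ₀ = 0.71320·160 + 0.28680·154.19 = 158.334.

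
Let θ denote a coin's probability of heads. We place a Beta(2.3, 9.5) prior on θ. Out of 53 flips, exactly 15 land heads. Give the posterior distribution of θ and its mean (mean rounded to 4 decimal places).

Posterior: Beta(17.3, 47.5); mean ≈ 0.2670

Observing 15 successes and 38 failures updates Beta(2.3, 9.5) by adding the success and failure counts to the two shape parameters: α = 2.3+15 = 17.3, β = 9.5+38 = 47.5.
E[θ | data] = 17.3/(17.3+47.5) = 0.2670.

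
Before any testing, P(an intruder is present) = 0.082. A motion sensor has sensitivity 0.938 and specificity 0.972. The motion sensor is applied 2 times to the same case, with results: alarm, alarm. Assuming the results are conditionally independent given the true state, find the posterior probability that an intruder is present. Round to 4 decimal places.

Posterior P(H) ≈ 0.9901

With H the event that an intruder is present, the joint likelihood of the observed sequence is P(data|H) = 0.938·0.938 = 0.87984 and P(data|¬H) = 0.028·0.028 = 0.00078400.
Bayes: P(H|data) = 0.082·0.87984 / (0.082·0.87984 + 0.918·0.00078400) = 0.072147/0.072867 = 0.9901.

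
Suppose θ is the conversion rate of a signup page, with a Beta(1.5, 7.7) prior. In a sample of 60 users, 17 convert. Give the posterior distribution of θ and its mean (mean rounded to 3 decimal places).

The binomial likelihood is conjugate to the Beta prior: with 17 successes and 43 failures, the posterior is Beta(1.5+17, 7.7+43) = Beta(18.5, 50.7).
Posterior mean = α/(α+β) = 18.5/69.2 = 0.267.

Posterior: Beta(18.5, 50.7); mean ≈ 0.267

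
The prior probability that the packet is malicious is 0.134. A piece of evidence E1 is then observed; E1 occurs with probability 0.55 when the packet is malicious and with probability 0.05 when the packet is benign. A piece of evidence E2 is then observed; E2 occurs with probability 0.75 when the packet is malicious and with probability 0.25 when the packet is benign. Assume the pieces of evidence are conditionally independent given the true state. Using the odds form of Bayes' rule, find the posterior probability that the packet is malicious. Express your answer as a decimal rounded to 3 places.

Posterior probability ≈ 0.836

Prior odds = 0.134/(1−0.134) = 0.15473. In log-odds, ln(0.15473) = -1.8660.
Add log likelihood ratios: ln(11.000) + ln(3.0000) = 3.4965.
Posterior log-odds = 1.6305, so posterior odds = exp(1.6305) = 5.1062. Converting, P(H|E) = 5.1062/6.1062 = 0.836.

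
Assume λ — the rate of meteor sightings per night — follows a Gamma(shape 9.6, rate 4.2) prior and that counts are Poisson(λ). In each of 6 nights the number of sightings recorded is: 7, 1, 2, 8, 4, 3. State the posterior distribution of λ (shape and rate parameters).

Posterior: Gamma(shape=34.6, rate=10.2)

The Poisson likelihood adds the total count to the shape and the number of exposure periods to the rate. Here ∑xᵢ = 25 and n = 6, so shape 9.6→34.6 and rate 4.2→10.2.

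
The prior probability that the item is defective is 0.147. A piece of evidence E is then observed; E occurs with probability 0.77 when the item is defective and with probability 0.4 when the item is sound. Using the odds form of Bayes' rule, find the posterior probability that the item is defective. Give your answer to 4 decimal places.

Prior odds = 0.147/(1−0.147) = 0.17233.
Likelihood ratio for E = 0.77/0.4 = 1.9250.
Posterior odds = prior odds × LR = 0.33174.
Posterior probability = odds/(1+odds) = 0.33174/1.3317 = 0.2491.

Posterior probability ≈ 0.2491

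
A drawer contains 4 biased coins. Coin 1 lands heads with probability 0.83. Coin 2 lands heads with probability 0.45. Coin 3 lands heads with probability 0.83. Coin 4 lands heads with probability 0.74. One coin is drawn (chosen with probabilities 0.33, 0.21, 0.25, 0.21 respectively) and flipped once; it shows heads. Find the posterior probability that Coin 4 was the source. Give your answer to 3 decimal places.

Posterior probability ≈ 0.212

P(heads|C1) = 0.83; P(heads|C2) = 0.45; P(heads|C3) = 0.83; P(heads|C4) = 0.74.
Prior × likelihood for each source: 0.33·0.83=0.2739, 0.21·0.45=0.09450, 0.25·0.83=0.2075, 0.21·0.74=0.1554. Summing gives P(heads) = 0.73130.
P(Coin 4 | heads) = 0.1554 / 0.73130 = 0.212.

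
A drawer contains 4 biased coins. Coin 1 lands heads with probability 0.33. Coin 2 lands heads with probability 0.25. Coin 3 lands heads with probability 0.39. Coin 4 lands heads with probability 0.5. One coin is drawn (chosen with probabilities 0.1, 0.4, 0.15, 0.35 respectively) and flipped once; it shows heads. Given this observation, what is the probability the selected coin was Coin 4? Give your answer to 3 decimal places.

Posterior probability ≈ 0.477

Tabulate prior·likelihood by source: [1] prior 0.1, lik 0.33, product 0.03300; [2] prior 0.4, lik 0.25, product 0.1000; [3] prior 0.15, lik 0.39, product 0.05850; [4] prior 0.35, lik 0.5, product 0.1750.
Normalizing constant = 0.36650; the posterior for Coin 4 is its product over the sum, 0.1750/0.36650 = 0.477.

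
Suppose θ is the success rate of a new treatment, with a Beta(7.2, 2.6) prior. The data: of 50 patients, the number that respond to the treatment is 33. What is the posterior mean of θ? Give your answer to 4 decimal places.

Posterior mean ≈ 0.6722

The binomial likelihood is conjugate to the Beta prior: with 33 successes and 17 failures, the posterior is Beta(7.2+33, 2.6+17) = Beta(40.2, 19.6).
E[θ | data] = 40.2/(40.2+19.6) = 0.6722.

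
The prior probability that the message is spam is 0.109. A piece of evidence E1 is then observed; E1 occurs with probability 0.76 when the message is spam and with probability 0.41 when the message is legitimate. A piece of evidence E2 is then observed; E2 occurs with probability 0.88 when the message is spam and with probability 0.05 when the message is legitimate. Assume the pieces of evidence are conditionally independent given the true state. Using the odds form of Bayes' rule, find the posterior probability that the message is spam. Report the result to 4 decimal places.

Prior odds = 0.109/(1−0.109) = 0.12233. In log-odds, ln(0.12233) = -2.1010.
Add log likelihood ratios: ln(1.8537) + ln(17.600) = 3.4851.
Posterior log-odds = 1.3841, so posterior odds = exp(1.3841) = 3.9911. Converting, P(H|E) = 3.9911/4.9911 = 0.7996.

Posterior probability ≈ 0.7996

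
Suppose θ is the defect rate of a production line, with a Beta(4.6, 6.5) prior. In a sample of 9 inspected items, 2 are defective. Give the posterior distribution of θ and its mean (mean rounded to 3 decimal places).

Posterior: Beta(6.6, 13.5); mean ≈ 0.328

The binomial likelihood is conjugate to the Beta prior: with 2 successes and 7 failures, the posterior is Beta(4.6+2, 6.5+7) = Beta(6.6, 13.5).
Posterior mean = α/(α+β) = 6.6/20.1 = 0.328.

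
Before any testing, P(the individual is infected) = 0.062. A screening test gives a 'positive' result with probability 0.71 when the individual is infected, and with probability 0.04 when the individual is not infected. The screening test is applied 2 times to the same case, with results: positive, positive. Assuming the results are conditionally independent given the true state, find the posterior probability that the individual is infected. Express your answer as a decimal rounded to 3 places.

Posterior P(H) ≈ 0.954

With H the event that the individual is infected, the joint likelihood of the observed sequence is P(data|H) = 0.71·0.71 = 0.50410 and P(data|¬H) = 0.04·0.04 = 0.0016000.
Bayes: P(H|data) = 0.062·0.50410 / (0.062·0.50410 + 0.938·0.0016000) = 0.031254/0.032755 = 0.9542.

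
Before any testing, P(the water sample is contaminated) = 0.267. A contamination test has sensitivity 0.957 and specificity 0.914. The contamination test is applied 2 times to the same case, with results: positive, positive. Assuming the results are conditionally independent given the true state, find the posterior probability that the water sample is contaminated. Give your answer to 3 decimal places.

Posterior P(H) ≈ 0.978

With H the event that the water sample is contaminated, the joint likelihood of the observed sequence is P(data|H) = 0.957·0.957 = 0.91585 and P(data|¬H) = 0.086·0.086 = 0.0073960.
Bayes: P(H|data) = 0.267·0.91585 / (0.267·0.91585 + 0.733·0.0073960) = 0.24453/0.24995 = 0.9783.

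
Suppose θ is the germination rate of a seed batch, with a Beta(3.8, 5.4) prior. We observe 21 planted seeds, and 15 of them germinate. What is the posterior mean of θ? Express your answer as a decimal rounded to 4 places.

The binomial likelihood is conjugate to the Beta prior: with 15 successes and 6 failures, the posterior is Beta(3.8+15, 5.4+6) = Beta(18.8, 11.4).
Posterior mean = α/(α+β) = 18.8/30.2 = 0.6225.

Posterior mean ≈ 0.6225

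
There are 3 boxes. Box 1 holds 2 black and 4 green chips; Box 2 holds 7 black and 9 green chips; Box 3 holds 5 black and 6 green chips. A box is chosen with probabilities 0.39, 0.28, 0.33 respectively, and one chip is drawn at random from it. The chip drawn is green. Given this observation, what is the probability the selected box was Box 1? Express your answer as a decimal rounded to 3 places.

P(green|Box 1) = 0.6667; P(green|Box 2) = 0.5625; P(green|Box 3) = 0.5455.
Prior × likelihood for each source: 0.39·0.6667=0.2600, 0.28·0.5625=0.1575, 0.33·0.5455=0.1800. Summing gives P(green) = 0.59750.
P(Box 1 | green) = 0.2600 / 0.59750 = 0.435.

Posterior probability ≈ 0.435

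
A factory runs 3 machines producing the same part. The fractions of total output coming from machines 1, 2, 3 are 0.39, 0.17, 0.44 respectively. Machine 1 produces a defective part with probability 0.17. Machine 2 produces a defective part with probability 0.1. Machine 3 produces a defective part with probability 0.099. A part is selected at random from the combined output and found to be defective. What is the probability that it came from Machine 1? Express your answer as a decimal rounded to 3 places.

P(defective|M1) = 0.17; P(defective|M2) = 0.1; P(defective|M3) = 0.099.
Prior × likelihood for each source: 0.39·0.17=0.06630, 0.17·0.1=0.01700, 0.44·0.099=0.04356. Summing gives P(defective) = 0.12686.
P(Machine 1 | defective) = 0.06630 / 0.12686 = 0.523.

Posterior probability ≈ 0.523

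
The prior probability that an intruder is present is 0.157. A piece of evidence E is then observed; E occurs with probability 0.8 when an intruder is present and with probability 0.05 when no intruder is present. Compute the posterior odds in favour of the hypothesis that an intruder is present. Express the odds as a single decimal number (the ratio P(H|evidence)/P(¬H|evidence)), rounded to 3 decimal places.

Prior odds = 0.157/(1−0.157) = 0.18624.
Likelihood ratio for E = 0.8/0.05 = 16.000.
Posterior odds = prior odds × LR = 2.9798.

Posterior odds ≈ 2.980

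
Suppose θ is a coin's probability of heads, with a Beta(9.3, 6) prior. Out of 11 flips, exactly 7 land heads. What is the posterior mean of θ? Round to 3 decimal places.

Posterior mean ≈ 0.620

The binomial likelihood is conjugate to the Beta prior: with 7 successes and 4 failures, the posterior is Beta(9.3+7, 6+4) = Beta(16.3, 10).
Posterior mean = α/(α+β) = 16.3/26.3 = 0.620.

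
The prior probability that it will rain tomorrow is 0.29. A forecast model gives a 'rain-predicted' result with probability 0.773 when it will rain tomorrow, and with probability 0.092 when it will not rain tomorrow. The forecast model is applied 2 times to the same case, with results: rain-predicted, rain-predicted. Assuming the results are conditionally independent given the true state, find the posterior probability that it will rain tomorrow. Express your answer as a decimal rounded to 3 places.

Posterior P(H) ≈ 0.966

Let H be the event that it will rain tomorrow; start with P(H) = 0.29. P('rain-predicted'|H) = 0.773, P('rain-predicted'|¬H) = 0.092.
Update on result 1 ('rain-predicted'): P(H) ← 0.773·0.2900 / (0.773·0.2900 + 0.092·0.7100) = 0.22417/0.28949 = 0.7744.
Update on result 2 ('rain-predicted'): P(H) ← 0.773·0.7744 / (0.773·0.7744 + 0.092·0.2256) = 0.59858/0.61934 = 0.9665.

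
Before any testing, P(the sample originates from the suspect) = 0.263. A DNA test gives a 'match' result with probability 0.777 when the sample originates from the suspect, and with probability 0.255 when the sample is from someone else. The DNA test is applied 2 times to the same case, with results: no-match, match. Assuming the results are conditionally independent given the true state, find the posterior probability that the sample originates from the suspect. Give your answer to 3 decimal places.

With H the event that the sample originates from the suspect, the joint likelihood of the observed sequence is P(data|H) = 0.223·0.777 = 0.17327 and P(data|¬H) = 0.745·0.255 = 0.18998.
Bayes: P(H|data) = 0.263·0.17327 / (0.263·0.17327 + 0.737·0.18998) = 0.045570/0.18558 = 0.2456.

Posterior P(H) ≈ 0.246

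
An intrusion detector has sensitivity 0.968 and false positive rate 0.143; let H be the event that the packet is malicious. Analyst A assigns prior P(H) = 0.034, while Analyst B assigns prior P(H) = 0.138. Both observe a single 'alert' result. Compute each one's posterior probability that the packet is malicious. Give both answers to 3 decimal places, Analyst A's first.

P('+'|H) = 0.968, P('+'|¬H) = 0.143.
Analyst A: numerator 0.968·0.034 = 0.032912; evidence = 0.032912+0.143·0.966 = 0.17105; posterior = 0.192.
Analyst B: numerator 0.968·0.138 = 0.13358; evidence = 0.13358+0.143·0.862 = 0.25685; posterior = 0.520.

Analyst A: 0.192; Analyst B: 0.520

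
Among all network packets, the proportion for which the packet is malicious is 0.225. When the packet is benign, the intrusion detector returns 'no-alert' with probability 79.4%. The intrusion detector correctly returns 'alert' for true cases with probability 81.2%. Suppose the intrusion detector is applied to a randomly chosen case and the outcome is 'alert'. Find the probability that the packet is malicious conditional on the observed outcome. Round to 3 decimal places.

Write H for 'the packet is malicious'. Prior odds H:¬H = 0.225/0.775 = 0.29032. For the 'alert' outcome, the likelihood ratio is 0.812/0.206 = 3.9417.
Posterior odds = 0.29032 × 3.9417 = 1.1444, so P(H|E) = 1.1444/(1+1.1444) = 0.534.

P(H | E) ≈ 0.534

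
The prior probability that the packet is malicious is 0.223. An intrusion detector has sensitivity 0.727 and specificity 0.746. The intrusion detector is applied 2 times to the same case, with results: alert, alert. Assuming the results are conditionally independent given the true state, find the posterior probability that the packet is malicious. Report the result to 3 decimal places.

Posterior P(H) ≈ 0.702

With H the event that the packet is malicious, the joint likelihood of the observed sequence is P(data|H) = 0.727·0.727 = 0.52853 and P(data|¬H) = 0.254·0.254 = 0.064516.
Bayes: P(H|data) = 0.223·0.52853 / (0.223·0.52853 + 0.777·0.064516) = 0.11786/0.16799 = 0.7016.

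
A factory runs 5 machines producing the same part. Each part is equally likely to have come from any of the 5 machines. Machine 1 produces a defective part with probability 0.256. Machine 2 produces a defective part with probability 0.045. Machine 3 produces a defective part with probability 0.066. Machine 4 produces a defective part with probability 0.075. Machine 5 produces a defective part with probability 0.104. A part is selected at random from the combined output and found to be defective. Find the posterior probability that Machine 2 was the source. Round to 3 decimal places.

P(defective|M1) = 0.256; P(defective|M2) = 0.045; P(defective|M3) = 0.066; P(defective|M4) = 0.075; P(defective|M5) = 0.104.
Prior × likelihood for each source: 0.2·0.256=0.05120, 0.2·0.045=0.009000, 0.2·0.066=0.01320, 0.2·0.075=0.01500, 0.2·0.104=0.02080. Summing gives P(defective) = 0.10920.
P(Machine 2 | defective) = 0.009000 / 0.10920 = 0.082.

Posterior probability ≈ 0.082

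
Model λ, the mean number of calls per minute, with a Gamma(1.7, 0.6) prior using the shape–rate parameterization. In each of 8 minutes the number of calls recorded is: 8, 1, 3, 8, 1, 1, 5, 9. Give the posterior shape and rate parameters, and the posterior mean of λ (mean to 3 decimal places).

Total count ∑xᵢ = 36 over n = 8 minutes.
Gamma is conjugate to the Poisson likelihood: posterior is Gamma(shape = 1.7+36 = 37.7, rate = 0.6+8 = 8.6).
E[λ | data] = 37.7/8.6 = 4.384.

Posterior: Gamma(shape=37.7, rate=8.6); mean ≈ 4.384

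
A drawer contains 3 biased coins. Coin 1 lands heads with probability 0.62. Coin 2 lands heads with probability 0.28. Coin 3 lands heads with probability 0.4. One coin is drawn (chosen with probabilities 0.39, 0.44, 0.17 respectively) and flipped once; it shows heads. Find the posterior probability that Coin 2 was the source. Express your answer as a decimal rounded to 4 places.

Posterior probability ≈ 0.2845

Tabulate prior·likelihood by source: [1] prior 0.39, lik 0.62, product 0.2418; [2] prior 0.44, lik 0.28, product 0.1232; [3] prior 0.17, lik 0.4, product 0.06800.
Normalizing constant = 0.43300; the posterior for Coin 2 is its product over the sum, 0.1232/0.43300 = 0.2845.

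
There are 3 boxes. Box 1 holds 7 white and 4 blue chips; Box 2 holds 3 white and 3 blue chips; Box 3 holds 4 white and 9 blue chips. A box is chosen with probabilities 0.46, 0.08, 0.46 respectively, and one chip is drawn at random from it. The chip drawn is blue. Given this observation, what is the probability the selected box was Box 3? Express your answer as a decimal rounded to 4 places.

Posterior probability ≈ 0.6057

Tabulate prior·likelihood by source: [1] prior 0.46, lik 0.3636, product 0.1673; [2] prior 0.08, lik 0.5, product 0.04000; [3] prior 0.46, lik 0.6923, product 0.3185.
Normalizing constant = 0.52573; the posterior for Box 3 is its product over the sum, 0.3185/0.52573 = 0.6057.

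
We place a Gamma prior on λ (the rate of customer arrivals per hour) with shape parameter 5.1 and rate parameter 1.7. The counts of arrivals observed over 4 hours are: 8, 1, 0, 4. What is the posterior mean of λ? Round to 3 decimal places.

Posterior mean ≈ 3.175

The Poisson likelihood adds the total count to the shape and the number of exposure periods to the rate. Here ∑xᵢ = 13 and n = 4, so shape 5.1→18.1 and rate 1.7→5.7.
Posterior mean = shape/rate = 18.1/5.7 = 3.175.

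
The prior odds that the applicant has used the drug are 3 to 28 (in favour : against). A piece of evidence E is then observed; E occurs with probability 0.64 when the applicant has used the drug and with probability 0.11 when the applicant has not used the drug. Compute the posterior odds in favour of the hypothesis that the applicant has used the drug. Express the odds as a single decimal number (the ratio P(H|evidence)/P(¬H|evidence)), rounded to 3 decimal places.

Prior odds = 3/28 = 0.10714. In log-odds, ln(0.10714) = -2.2336.
Add log likelihood ratio: ln(5.8182) = 1.7610.
Posterior log-odds = -0.47260, so posterior odds = exp(-0.47260) = 0.62338.

Posterior odds ≈ 0.623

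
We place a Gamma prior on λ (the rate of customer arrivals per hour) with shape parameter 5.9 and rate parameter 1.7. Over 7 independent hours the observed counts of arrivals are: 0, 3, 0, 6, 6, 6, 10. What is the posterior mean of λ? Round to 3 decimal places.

The Poisson likelihood adds the total count to the shape and the number of exposure periods to the rate. Here ∑xᵢ = 31 and n = 7, so shape 5.9→36.9 and rate 1.7→8.7.
E[λ | data] = 36.9/8.7 = 4.241.

Posterior mean ≈ 4.241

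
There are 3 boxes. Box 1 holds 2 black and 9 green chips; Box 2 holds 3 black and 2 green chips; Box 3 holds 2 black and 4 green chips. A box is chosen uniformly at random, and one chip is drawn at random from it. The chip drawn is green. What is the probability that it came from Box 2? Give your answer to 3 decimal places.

Posterior probability ≈ 0.212

P(green|Box 1) = 0.8182; P(green|Box 2) = 0.4; P(green|Box 3) = 0.6667.
Prior × likelihood for each source: 0.333333·0.8182=0.2727, 0.333333·0.4=0.1333, 0.333333·0.6667=0.2222. Summing gives P(green) = 0.62828.
P(Box 2 | green) = 0.1333 / 0.62828 = 0.212.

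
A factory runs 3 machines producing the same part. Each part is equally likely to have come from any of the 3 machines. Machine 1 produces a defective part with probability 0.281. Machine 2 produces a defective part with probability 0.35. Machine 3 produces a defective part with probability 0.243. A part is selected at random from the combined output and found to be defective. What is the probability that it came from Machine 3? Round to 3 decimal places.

Tabulate prior·likelihood by source: [1] prior 0.333333, lik 0.281, product 0.09367; [2] prior 0.333333, lik 0.35, product 0.1167; [3] prior 0.333333, lik 0.243, product 0.08100.
Normalizing constant = 0.29133; the posterior for Machine 3 is its product over the sum, 0.08100/0.29133 = 0.278.

Posterior probability ≈ 0.278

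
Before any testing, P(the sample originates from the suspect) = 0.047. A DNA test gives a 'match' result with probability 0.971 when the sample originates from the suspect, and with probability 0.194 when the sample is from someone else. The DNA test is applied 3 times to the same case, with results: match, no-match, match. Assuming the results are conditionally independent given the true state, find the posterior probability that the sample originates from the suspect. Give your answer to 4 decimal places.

Posterior P(H) ≈ 0.0426

Let H be the event that the sample originates from the suspect; start with P(H) = 0.047. P('match'|H) = 0.971, P('match'|¬H) = 0.194.
Update on result 1 ('match'): P(H) ← 0.971·0.0470 / (0.971·0.0470 + 0.194·0.9530) = 0.045637/0.23052 = 0.1980.
Update on result 2 ('no-match'): P(H) ← 0.029·0.1980 / (0.029·0.1980 + 0.806·0.8020) = 0.0057413/0.65217 = 0.0088.
Update on result 3 ('match'): P(H) ← 0.971·0.0088 / (0.971·0.0088 + 0.194·0.9912) = 0.0085480/0.20084 = 0.0426.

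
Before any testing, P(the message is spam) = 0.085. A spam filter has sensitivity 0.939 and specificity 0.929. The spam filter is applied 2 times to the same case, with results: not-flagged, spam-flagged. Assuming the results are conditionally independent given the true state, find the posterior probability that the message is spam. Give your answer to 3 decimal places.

With H the event that the message is spam, the joint likelihood of the observed sequence is P(data|H) = 0.061·0.939 = 0.057279 and P(data|¬H) = 0.929·0.071 = 0.065959.
Bayes: P(H|data) = 0.085·0.057279 / (0.085·0.057279 + 0.915·0.065959) = 0.0048687/0.065221 = 0.0746.

Posterior P(H) ≈ 0.075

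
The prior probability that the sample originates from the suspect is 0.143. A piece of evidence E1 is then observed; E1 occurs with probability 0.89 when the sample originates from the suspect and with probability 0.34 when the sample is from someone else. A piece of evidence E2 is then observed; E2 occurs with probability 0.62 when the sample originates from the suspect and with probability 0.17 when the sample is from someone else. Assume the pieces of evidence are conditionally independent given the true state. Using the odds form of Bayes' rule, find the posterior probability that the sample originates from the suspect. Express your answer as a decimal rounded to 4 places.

Prior odds = 0.143/(1−0.143) = 0.16686.
Likelihood ratio for E1 = 0.89/0.34 = 2.6176.
Likelihood ratio for E2 = 0.62/0.17 = 3.6471.
Posterior odds = prior odds × LR₁ × LR₂ = 1.5930.
Posterior probability = odds/(1+odds) = 1.5930/2.5930 = 0.6143.

Posterior probability ≈ 0.6143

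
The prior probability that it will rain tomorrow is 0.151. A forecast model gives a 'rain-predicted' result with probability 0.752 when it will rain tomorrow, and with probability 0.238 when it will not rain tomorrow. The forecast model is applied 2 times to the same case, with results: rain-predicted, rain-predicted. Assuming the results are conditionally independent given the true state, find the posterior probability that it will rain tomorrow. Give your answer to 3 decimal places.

Posterior P(H) ≈ 0.640

Let H be the event that it will rain tomorrow; start with P(H) = 0.151. P('rain-predicted'|H) = 0.752, P('rain-predicted'|¬H) = 0.238.
Update on result 1 ('rain-predicted'): P(H) ← 0.752·0.1510 / (0.752·0.1510 + 0.238·0.8490) = 0.11355/0.31561 = 0.3598.
Update on result 2 ('rain-predicted'): P(H) ← 0.752·0.3598 / (0.752·0.3598 + 0.238·0.6402) = 0.27056/0.42293 = 0.6397.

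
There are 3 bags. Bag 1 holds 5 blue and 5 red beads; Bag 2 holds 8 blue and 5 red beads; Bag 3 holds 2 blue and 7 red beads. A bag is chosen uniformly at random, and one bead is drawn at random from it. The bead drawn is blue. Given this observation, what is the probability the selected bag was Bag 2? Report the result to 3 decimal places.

Tabulate prior·likelihood by source: [1] prior 0.333333, lik 0.5, product 0.1667; [2] prior 0.333333, lik 0.6154, product 0.2051; [3] prior 0.333333, lik 0.2222, product 0.07407.
Normalizing constant = 0.44587; the posterior for Bag 2 is its product over the sum, 0.2051/0.44587 = 0.460.

Posterior probability ≈ 0.460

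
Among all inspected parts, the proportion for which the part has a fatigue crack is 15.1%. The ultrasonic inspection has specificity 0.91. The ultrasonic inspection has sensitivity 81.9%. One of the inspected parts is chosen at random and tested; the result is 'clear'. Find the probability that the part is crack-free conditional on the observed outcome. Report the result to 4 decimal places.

Write H for 'the part has a fatigue crack'. Prior odds H:¬H = 0.151/0.849 = 0.17786. For the 'clear' outcome, the likelihood ratio is 0.181/0.91 = 0.19890.
Posterior odds = 0.17786 × 0.19890 = 0.035376, so P(H|E) = 0.035376/(1+0.035376) = 0.0342. Then P(¬H|E) = 1 − 0.0342 = 0.9658.

P(¬H | E) ≈ 0.9658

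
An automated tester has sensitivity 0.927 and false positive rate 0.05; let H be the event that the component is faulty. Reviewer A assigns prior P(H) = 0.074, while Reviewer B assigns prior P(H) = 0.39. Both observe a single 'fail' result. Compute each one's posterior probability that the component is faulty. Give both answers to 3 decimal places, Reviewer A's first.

P('+'|H) = 0.927, P('+'|¬H) = 0.05.
Reviewer A: numerator 0.927·0.074 = 0.068598; evidence = 0.068598+0.05·0.926 = 0.11490; posterior = 0.597.
Reviewer B: numerator 0.927·0.39 = 0.36153; evidence = 0.36153+0.05·0.61 = 0.39203; posterior = 0.922.

Reviewer A: 0.597; Reviewer B: 0.922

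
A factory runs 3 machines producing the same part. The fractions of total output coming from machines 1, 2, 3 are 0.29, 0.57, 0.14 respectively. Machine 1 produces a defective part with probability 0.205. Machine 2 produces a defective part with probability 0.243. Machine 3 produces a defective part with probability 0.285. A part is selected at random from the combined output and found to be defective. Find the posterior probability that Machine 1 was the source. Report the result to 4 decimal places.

P(defective|M1) = 0.205; P(defective|M2) = 0.243; P(defective|M3) = 0.285.
Prior × likelihood for each source: 0.29·0.205=0.05945, 0.57·0.243=0.1385, 0.14·0.285=0.03990. Summing gives P(defective) = 0.23786.
P(Machine 1 | defective) = 0.05945 / 0.23786 = 0.2499.

Posterior probability ≈ 0.2499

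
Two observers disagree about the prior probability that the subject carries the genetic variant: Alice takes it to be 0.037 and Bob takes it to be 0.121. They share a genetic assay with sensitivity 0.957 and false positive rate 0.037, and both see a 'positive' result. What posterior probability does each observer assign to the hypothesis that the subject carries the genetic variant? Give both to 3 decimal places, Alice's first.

The likelihood ratio for a 'positive' result is 0.957/0.037 = 25.865.
Alice: prior odds 0.037/0.963 = 0.038422; posterior odds 0.99377; posterior probability 0.498.
Bob: prior odds 0.121/0.879 = 0.13766; posterior odds 3.5605; posterior probability 0.781.

Alice: 0.498; Bob: 0.781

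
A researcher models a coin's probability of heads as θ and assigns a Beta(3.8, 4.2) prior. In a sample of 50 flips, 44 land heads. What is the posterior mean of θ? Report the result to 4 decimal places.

The binomial likelihood is conjugate to the Beta prior: with 44 successes and 6 failures, the posterior is Beta(3.8+44, 4.2+6) = Beta(47.8, 10.2).
E[θ | data] = 47.8/(47.8+10.2) = 0.8241.

Posterior mean ≈ 0.8241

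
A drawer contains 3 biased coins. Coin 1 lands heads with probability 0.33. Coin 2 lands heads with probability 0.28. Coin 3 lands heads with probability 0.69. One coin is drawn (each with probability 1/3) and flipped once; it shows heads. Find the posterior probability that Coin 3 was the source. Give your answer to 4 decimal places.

Tabulate prior·likelihood by source: [1] prior 0.333333, lik 0.33, product 0.1100; [2] prior 0.333333, lik 0.28, product 0.09333; [3] prior 0.333333, lik 0.69, product 0.2300.
Normalizing constant = 0.43333; the posterior for Coin 3 is its product over the sum, 0.2300/0.43333 = 0.5308.

Posterior probability ≈ 0.5308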